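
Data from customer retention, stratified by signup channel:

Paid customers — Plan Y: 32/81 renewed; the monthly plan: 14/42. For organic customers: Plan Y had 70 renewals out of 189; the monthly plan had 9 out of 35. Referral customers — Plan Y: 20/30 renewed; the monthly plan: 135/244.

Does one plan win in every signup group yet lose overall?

Paid: Plan Y 32/81 = 39.5%, the monthly plan 14/42 = 33.3% → Plan Y
Organic: Plan Y 70/189 = 37.0%, the monthly plan 9/35 = 25.7% → Plan Y
Referral: Plan Y 20/30 = 66.7%, the monthly plan 135/244 = 55.3% → Plan Y
Overall: Plan Y 122/300 = 40.7%, the monthly plan 158/321 = 49.2% → the monthly plan
Plan Y wins each signup group but the monthly plan wins overall — the comparison reverses. Plan Y's customers skew toward organic, which has a lower base rate.

Yes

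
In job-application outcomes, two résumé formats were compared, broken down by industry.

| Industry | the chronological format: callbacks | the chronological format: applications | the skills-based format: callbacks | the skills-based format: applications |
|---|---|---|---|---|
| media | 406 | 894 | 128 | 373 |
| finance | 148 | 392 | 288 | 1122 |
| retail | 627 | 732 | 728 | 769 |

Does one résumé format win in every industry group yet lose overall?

Media: the chronological format 406/894 = 45.4%, the skills-based format 128/373 = 34.3% → the chronological format
Finance: the chronological format 148/392 = 37.8%, the skills-based format 288/1122 = 25.7% → the chronological format
Retail: the chronological format 627/732 = 85.7%, the skills-based format 728/769 = 94.7% → the skills-based format
Overall: the chronological format 1181/2018 = 58.5%, the skills-based format 1144/2264 = 50.5% → the chronological format
Neither sweeps: the chronological format wins 2 of 3 groups, the skills-based format wins 1. The chronological format wins overall but not every group — no Simpson reversal.

No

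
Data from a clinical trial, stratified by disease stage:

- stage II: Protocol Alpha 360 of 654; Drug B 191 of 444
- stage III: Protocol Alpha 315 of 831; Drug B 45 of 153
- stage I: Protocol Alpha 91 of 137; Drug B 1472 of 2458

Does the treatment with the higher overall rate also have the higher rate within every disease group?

No

Stage II: Protocol Alpha 360/654 = 55.0%, Drug B 191/444 = 43.0% → Protocol Alpha
Stage III: Protocol Alpha 315/831 = 37.9%, Drug B 45/153 = 29.4% → Protocol Alpha
Stage I: Protocol Alpha 91/137 = 66.4%, Drug B 1472/2458 = 59.9% → Protocol Alpha
Overall: Protocol Alpha 766/1622 = 47.2%, Drug B 1708/3055 = 55.9% → Drug B
Protocol Alpha wins each disease group but Drug B wins overall — the comparison reverses. Protocol Alpha's patients skew toward stage III, which has a lower base rate.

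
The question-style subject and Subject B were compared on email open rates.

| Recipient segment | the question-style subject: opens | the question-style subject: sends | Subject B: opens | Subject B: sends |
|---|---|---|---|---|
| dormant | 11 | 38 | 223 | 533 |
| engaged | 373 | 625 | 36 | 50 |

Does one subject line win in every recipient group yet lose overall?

Dormant: the question-style subject 11/38 = 28.9%, Subject B 223/533 = 41.8% → Subject B
Engaged: the question-style subject 373/625 = 59.7%, Subject B 36/50 = 72.0% → Subject B
Overall: the question-style subject 384/663 = 57.9%, Subject B 259/583 = 44.4% → the question-style subject
Subject B wins each recipient group but the question-style subject wins overall — the comparison reverses. Subject B's sends skew toward dormant, which has a lower base rate.

Yes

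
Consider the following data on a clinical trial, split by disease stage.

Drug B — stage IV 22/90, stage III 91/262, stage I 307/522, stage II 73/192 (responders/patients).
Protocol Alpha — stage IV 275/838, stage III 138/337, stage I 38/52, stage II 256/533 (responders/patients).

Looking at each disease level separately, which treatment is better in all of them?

Protocol Alpha

Stage IV: Drug B 22/90 = 24.4%, Protocol Alpha 275/838 = 32.8% → Protocol Alpha
Stage III: Drug B 91/262 = 34.7%, Protocol Alpha 138/337 = 40.9% → Protocol Alpha
Stage I: Drug B 307/522 = 58.8%, Protocol Alpha 38/52 = 73.1% → Protocol Alpha
Stage II: Drug B 73/192 = 38.0%, Protocol Alpha 256/533 = 48.0% → Protocol Alpha
Protocol Alpha has the higher rate in all 4 groups.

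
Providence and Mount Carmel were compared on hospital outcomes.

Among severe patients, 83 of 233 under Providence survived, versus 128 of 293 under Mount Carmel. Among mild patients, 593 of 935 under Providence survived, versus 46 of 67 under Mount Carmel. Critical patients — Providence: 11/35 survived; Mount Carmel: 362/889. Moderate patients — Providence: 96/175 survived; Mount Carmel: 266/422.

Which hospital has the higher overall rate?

Severe: Providence 83/233 = 35.6%, Mount Carmel 128/293 = 43.7% → Mount Carmel
Mild: Providence 593/935 = 63.4%, Mount Carmel 46/67 = 68.7% → Mount Carmel
Critical: Providence 11/35 = 31.4%, Mount Carmel 362/889 = 40.7% → Mount Carmel
Moderate: Providence 96/175 = 54.9%, Mount Carmel 266/422 = 63.0% → Mount Carmel
Overall: Providence 783/1378 = 56.8%, Mount Carmel 802/1671 = 48.0% → Providence
(Mount Carmel wins every case group but Providence wins overall — Mount Carmel's patients skew toward the low-rate critical group.)

Providence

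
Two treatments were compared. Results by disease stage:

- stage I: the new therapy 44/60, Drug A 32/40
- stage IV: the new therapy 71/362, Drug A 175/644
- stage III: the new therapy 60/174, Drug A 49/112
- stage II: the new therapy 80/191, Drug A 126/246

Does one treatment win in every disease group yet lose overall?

Stage I: the new therapy 44/60 = 73.3%, Drug A 32/40 = 80.0% → Drug A
Stage IV: the new therapy 71/362 = 19.6%, Drug A 175/644 = 27.2% → Drug A
Stage III: the new therapy 60/174 = 34.5%, Drug A 49/112 = 43.8% → Drug A
Stage II: the new therapy 80/191 = 41.9%, Drug A 126/246 = 51.2% → Drug A
Overall: the new therapy 255/787 = 32.4%, Drug A 382/1042 = 36.7% → Drug A
Drug A wins overall and in every disease group — no reversal.

No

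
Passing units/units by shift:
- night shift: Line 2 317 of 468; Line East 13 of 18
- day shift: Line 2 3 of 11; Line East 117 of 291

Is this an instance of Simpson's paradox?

Night shift: Line 2 317/468 = 67.7%, Line East 13/18 = 72.2% → Line East
Day shift: Line 2 3/11 = 27.3%, Line East 117/291 = 40.2% → Line East
Overall: Line 2 320/479 = 66.8%, Line East 130/309 = 42.1% → Line 2
Line East wins each shift group but Line 2 wins overall — the comparison reverses. Line East's units skew toward day shift, which has a lower base rate.

Yes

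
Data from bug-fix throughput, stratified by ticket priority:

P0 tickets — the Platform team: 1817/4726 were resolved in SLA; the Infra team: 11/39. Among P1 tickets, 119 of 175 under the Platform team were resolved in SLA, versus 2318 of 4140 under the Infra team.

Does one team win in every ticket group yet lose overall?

P0: the Platform team 1817/4726 = 38.4%, the Infra team 11/39 = 28.2% → the Platform team
P1: the Platform team 119/175 = 68.0%, the Infra team 2318/4140 = 56.0% → the Platform team
Overall: the Platform team 1936/4901 = 39.5%, the Infra team 2329/4179 = 55.7% → the Infra team
The Platform team wins each ticket group but the Infra team wins overall — the comparison reverses. The Platform team's tickets skew toward P0, which has a lower base rate.

Yes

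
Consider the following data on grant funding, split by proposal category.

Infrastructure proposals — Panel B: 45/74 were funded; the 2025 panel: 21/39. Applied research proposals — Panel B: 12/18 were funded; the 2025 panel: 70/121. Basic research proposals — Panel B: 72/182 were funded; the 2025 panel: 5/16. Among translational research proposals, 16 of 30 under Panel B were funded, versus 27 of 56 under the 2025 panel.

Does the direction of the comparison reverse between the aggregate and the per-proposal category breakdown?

Infrastructure: Panel B 45/74 = 60.8%, the 2025 panel 21/39 = 53.8% → Panel B
Applied research: Panel B 12/18 = 66.7%, the 2025 panel 70/121 = 57.9% → Panel B
Basic research: Panel B 72/182 = 39.6%, the 2025 panel 5/16 = 31.2% → Panel B
Translational research: Panel B 16/30 = 53.3%, the 2025 panel 27/56 = 48.2% → Panel B
Overall: Panel B 145/304 = 47.7%, the 2025 panel 123/232 = 53.0% → the 2025 panel
Panel B wins each proposal group but the 2025 panel wins overall — the comparison reverses. Panel B's proposals skew toward basic research, which has a lower base rate.

Yes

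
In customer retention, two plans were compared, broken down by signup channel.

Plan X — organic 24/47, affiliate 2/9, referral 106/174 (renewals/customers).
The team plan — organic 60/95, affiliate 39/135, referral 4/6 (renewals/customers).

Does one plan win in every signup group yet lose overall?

Yes

Organic: Plan X 24/47 = 51.1%, the team plan 60/95 = 63.2% → the team plan
Affiliate: Plan X 2/9 = 22.2%, the team plan 39/135 = 28.9% → the team plan
Referral: Plan X 106/174 = 60.9%, the team plan 4/6 = 66.7% → the team plan
Overall: Plan X 132/230 = 57.4%, the team plan 103/236 = 43.6% → Plan X
The team plan wins each signup group but Plan X wins overall — the comparison reverses. The team plan's customers skew toward affiliate, which has a lower base rate.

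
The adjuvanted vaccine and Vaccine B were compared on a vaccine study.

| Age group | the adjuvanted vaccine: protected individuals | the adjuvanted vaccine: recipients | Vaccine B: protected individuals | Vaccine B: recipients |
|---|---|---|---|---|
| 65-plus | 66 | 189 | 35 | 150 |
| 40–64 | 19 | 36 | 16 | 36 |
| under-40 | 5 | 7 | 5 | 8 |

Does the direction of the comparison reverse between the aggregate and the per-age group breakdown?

65-plus: the adjuvanted vaccine 66/189 = 34.9%, Vaccine B 35/150 = 23.3% → the adjuvanted vaccine
40–64: the adjuvanted vaccine 19/36 = 52.8%, Vaccine B 16/36 = 44.4% → the adjuvanted vaccine
Under-40: the adjuvanted vaccine 5/7 = 71.4%, Vaccine B 5/8 = 62.5% → the adjuvanted vaccine
Overall: the adjuvanted vaccine 90/232 = 38.8%, Vaccine B 56/194 = 28.9% → the adjuvanted vaccine
The adjuvanted vaccine wins overall and in every age group — no reversal.

No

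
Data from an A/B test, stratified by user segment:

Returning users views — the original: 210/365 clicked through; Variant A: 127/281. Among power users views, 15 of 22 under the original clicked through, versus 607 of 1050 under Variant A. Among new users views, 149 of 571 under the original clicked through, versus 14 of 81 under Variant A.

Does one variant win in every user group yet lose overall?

Yes

Returning users: the original 210/365 = 57.5%, Variant A 127/281 = 45.2% → the original
Power users: the original 15/22 = 68.2%, Variant A 607/1050 = 57.8% → the original
New users: the original 149/571 = 26.1%, Variant A 14/81 = 17.3% → the original
Overall: the original 374/958 = 39.0%, Variant A 748/1412 = 53.0% → Variant A
The original wins each user group but Variant A wins overall — the comparison reverses. The original's views skew toward new users, which has a lower base rate.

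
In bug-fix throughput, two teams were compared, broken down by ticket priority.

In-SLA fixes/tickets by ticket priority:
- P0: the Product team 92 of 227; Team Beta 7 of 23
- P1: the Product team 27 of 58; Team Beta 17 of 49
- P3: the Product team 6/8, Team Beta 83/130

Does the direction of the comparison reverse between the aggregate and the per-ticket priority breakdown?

P0: the Product team 92/227 = 40.5%, Team Beta 7/23 = 30.4% → the Product team
P1: the Product team 27/58 = 46.6%, Team Beta 17/49 = 34.7% → the Product team
P3: the Product team 6/8 = 75.0%, Team Beta 83/130 = 63.8% → the Product team
Overall: the Product team 125/293 = 42.7%, Team Beta 107/202 = 53.0% → Team Beta
The Product team wins each ticket group but Team Beta wins overall — the comparison reverses. The Product team's tickets skew toward P0, which has a lower base rate.

Yes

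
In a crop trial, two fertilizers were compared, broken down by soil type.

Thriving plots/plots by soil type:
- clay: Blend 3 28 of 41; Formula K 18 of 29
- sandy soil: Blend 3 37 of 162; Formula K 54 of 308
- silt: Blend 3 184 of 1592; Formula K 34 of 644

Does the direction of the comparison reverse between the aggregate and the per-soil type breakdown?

Clay: Blend 3 28/41 = 68.3%, Formula K 18/29 = 62.1% → Blend 3
Sandy soil: Blend 3 37/162 = 22.8%, Formula K 54/308 = 17.5% → Blend 3
Silt: Blend 3 184/1592 = 11.6%, Formula K 34/644 = 5.3% → Blend 3
Overall: Blend 3 249/1795 = 13.9%, Formula K 106/981 = 10.8% → Blend 3
Blend 3 wins overall and in every soil group — no reversal.

No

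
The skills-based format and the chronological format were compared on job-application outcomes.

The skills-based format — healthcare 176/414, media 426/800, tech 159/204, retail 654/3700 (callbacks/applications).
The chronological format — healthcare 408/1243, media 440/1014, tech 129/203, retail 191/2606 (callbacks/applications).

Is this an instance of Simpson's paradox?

Healthcare: the skills-based format 176/414 = 42.5%, the chronological format 408/1243 = 32.8% → the skills-based format
Media: the skills-based format 426/800 = 53.2%, the chronological format 440/1014 = 43.4% → the skills-based format
Tech: the skills-based format 159/204 = 77.9%, the chronological format 129/203 = 63.5% → the skills-based format
Retail: the skills-based format 654/3700 = 17.7%, the chronological format 191/2606 = 7.3% → the skills-based format
Overall: the skills-based format 1415/5118 = 27.6%, the chronological format 1168/5066 = 23.1% → the skills-based format
The skills-based format wins overall and in every industry group — no reversal.

No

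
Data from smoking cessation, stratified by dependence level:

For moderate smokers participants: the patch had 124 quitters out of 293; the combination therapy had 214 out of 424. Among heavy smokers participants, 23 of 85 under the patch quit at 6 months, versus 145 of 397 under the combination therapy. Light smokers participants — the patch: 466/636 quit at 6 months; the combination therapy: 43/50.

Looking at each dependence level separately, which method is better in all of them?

the combination therapy

Moderate smokers: the patch 124/293 = 42.3%, the combination therapy 214/424 = 50.5% → the combination therapy
Heavy smokers: the patch 23/85 = 27.1%, the combination therapy 145/397 = 36.5% → the combination therapy
Light smokers: the patch 466/636 = 73.3%, the combination therapy 43/50 = 86.0% → the combination therapy
The combination therapy has the higher rate in all 3 groups.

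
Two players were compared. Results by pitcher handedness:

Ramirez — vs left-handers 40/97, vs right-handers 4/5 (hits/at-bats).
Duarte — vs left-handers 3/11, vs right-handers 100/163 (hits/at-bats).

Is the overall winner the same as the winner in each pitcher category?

Vs left-handers: Ramirez 40/97 = 41.2%, Duarte 3/11 = 27.3% → Ramirez
Vs right-handers: Ramirez 4/5 = 80.0%, Duarte 100/163 = 61.3% → Ramirez
Overall: Ramirez 44/102 = 43.1%, Duarte 103/174 = 59.2% → Duarte
Ramirez wins each pitcher group but Duarte wins overall — the comparison reverses. Ramirez's at-bats skew toward vs left-handers, which has a lower base rate.

No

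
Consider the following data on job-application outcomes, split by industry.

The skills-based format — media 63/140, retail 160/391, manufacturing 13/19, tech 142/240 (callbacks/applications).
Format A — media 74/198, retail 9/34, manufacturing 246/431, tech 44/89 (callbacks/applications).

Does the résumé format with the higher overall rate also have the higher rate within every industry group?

No

Media: the skills-based format 63/140 = 45.0%, Format A 74/198 = 37.4% → the skills-based format
Retail: the skills-based format 160/391 = 40.9%, Format A 9/34 = 26.5% → the skills-based format
Manufacturing: the skills-based format 13/19 = 68.4%, Format A 246/431 = 57.1% → the skills-based format
Tech: the skills-based format 142/240 = 59.2%, Format A 44/89 = 49.4% → the skills-based format
Overall: the skills-based format 378/790 = 47.8%, Format A 373/752 = 49.6% → Format A
The skills-based format wins each industry group but Format A wins overall — the comparison reverses. The skills-based format's applications skew toward retail, which has a lower base rate.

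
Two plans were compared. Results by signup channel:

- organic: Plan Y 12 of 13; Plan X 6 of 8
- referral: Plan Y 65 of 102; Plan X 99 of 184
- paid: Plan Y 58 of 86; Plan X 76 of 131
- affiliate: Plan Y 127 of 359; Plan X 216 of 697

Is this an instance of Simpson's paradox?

No

Organic: Plan Y 12/13 = 92.3%, Plan X 6/8 = 75.0% → Plan Y
Referral: Plan Y 65/102 = 63.7%, Plan X 99/184 = 53.8% → Plan Y
Paid: Plan Y 58/86 = 67.4%, Plan X 76/131 = 58.0% → Plan Y
Affiliate: Plan Y 127/359 = 35.4%, Plan X 216/697 = 31.0% → Plan Y
Overall: Plan Y 262/560 = 46.8%, Plan X 397/1020 = 38.9% → Plan Y
Plan Y wins overall and in every signup group — no reversal.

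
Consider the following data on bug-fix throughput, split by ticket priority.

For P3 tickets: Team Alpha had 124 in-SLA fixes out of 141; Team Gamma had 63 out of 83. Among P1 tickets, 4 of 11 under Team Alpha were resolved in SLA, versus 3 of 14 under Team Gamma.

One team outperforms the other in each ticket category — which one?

Team Alpha

P3: Team Alpha 124/141 = 87.9%, Team Gamma 63/83 = 75.9% → Team Alpha
P1: Team Alpha 4/11 = 36.4%, Team Gamma 3/14 = 21.4% → Team Alpha
Team Alpha has the higher rate in both groups.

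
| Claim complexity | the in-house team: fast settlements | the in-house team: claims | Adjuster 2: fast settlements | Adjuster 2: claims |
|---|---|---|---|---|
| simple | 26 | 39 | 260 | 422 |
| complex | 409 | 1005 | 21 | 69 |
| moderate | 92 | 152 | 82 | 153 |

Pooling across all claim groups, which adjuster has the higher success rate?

Adjuster 2

Simple: the in-house team 26/39 = 66.7%, Adjuster 2 260/422 = 61.6% → the in-house team
Complex: the in-house team 409/1005 = 40.7%, Adjuster 2 21/69 = 30.4% → the in-house team
Moderate: the in-house team 92/152 = 60.5%, Adjuster 2 82/153 = 53.6% → the in-house team
Overall: the in-house team 527/1196 = 44.1%, Adjuster 2 363/644 = 56.4% → Adjuster 2
(The in-house team wins every claim group but Adjuster 2 wins overall — the in-house team's claims skew toward the low-rate complex group.)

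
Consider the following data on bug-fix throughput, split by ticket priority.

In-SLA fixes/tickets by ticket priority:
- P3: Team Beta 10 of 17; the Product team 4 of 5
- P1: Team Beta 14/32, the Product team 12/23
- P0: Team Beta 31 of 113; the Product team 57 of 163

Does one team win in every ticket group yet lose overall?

No

P3: Team Beta 10/17 = 58.8%, the Product team 4/5 = 80.0% → the Product team
P1: Team Beta 14/32 = 43.8%, the Product team 12/23 = 52.2% → the Product team
P0: Team Beta 31/113 = 27.4%, the Product team 57/163 = 35.0% → the Product team
Overall: Team Beta 55/162 = 34.0%, the Product team 73/191 = 38.2% → the Product team
The Product team wins overall and in every ticket group — no reversal.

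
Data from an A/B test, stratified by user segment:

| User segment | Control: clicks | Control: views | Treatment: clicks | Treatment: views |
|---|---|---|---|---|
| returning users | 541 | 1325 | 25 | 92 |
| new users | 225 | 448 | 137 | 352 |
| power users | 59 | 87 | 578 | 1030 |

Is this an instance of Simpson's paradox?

Returning users: Control 541/1325 = 40.8%, Treatment 25/92 = 27.2% → Control
New users: Control 225/448 = 50.2%, Treatment 137/352 = 38.9% → Control
Power users: Control 59/87 = 67.8%, Treatment 578/1030 = 56.1% → Control
Overall: Control 825/1860 = 44.4%, Treatment 740/1474 = 50.2% → Treatment
Control wins each user group but Treatment wins overall — the comparison reverses. Control's views skew toward returning users, which has a lower base rate.

Yes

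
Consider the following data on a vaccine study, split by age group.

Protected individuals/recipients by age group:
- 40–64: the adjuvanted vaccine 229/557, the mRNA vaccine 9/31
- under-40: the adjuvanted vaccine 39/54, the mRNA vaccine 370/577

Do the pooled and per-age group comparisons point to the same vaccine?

No

40–64: the adjuvanted vaccine 229/557 = 41.1%, the mRNA vaccine 9/31 = 29.0% → the adjuvanted vaccine
Under-40: the adjuvanted vaccine 39/54 = 72.2%, the mRNA vaccine 370/577 = 64.1% → the adjuvanted vaccine
Overall: the adjuvanted vaccine 268/611 = 43.9%, the mRNA vaccine 379/608 = 62.3% → the mRNA vaccine
The adjuvanted vaccine wins each age group but the mRNA vaccine wins overall — the comparison reverses. The adjuvanted vaccine's recipients skew toward 40–64, which has a lower base rate.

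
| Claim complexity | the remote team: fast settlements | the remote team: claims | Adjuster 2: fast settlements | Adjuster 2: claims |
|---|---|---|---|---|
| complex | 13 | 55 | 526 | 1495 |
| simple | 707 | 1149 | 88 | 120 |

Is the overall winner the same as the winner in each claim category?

No

Complex: the remote team 13/55 = 23.6%, Adjuster 2 526/1495 = 35.2% → Adjuster 2
Simple: the remote team 707/1149 = 61.5%, Adjuster 2 88/120 = 73.3% → Adjuster 2
Overall: the remote team 720/1204 = 59.8%, Adjuster 2 614/1615 = 38.0% → the remote team
Adjuster 2 wins each claim group but the remote team wins overall — the comparison reverses. Adjuster 2's claims skew toward complex, which has a lower base rate.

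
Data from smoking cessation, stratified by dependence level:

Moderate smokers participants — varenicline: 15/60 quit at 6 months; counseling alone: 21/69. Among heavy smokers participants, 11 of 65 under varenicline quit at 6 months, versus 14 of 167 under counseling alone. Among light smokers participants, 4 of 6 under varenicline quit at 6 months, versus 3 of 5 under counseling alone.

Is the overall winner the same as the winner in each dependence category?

Moderate smokers: varenicline 15/60 = 25.0%, counseling alone 21/69 = 30.4% → counseling alone
Heavy smokers: varenicline 11/65 = 16.9%, counseling alone 14/167 = 8.4% → varenicline
Light smokers: varenicline 4/6 = 66.7%, counseling alone 3/5 = 60.0% → varenicline
Overall: varenicline 30/131 = 22.9%, counseling alone 38/241 = 15.8% → varenicline
Neither sweeps: varenicline wins 2 of 3 groups, counseling alone wins 1. Varenicline wins overall but not every group — no Simpson reversal.

No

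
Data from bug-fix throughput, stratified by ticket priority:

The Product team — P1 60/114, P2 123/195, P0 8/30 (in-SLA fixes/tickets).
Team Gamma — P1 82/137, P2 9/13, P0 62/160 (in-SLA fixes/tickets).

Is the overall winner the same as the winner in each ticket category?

P1: the Product team 60/114 = 52.6%, Team Gamma 82/137 = 59.9% → Team Gamma
P2: the Product team 123/195 = 63.1%, Team Gamma 9/13 = 69.2% → Team Gamma
P0: the Product team 8/30 = 26.7%, Team Gamma 62/160 = 38.8% → Team Gamma
Overall: the Product team 191/339 = 56.3%, Team Gamma 153/310 = 49.4% → the Product team
Team Gamma wins each ticket group but the Product team wins overall — the comparison reverses. Team Gamma's tickets skew toward P0, which has a lower base rate.

No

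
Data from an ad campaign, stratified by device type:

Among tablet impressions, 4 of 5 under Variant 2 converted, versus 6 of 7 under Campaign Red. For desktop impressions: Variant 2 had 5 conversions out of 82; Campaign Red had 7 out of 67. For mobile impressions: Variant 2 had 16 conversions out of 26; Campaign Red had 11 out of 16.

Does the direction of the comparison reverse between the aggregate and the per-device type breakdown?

Tablet: Variant 2 4/5 = 80.0%, Campaign Red 6/7 = 85.7% → Campaign Red
Desktop: Variant 2 5/82 = 6.1%, Campaign Red 7/67 = 10.4% → Campaign Red
Mobile: Variant 2 16/26 = 61.5%, Campaign Red 11/16 = 68.8% → Campaign Red
Overall: Variant 2 25/113 = 22.1%, Campaign Red 24/90 = 26.7% → Campaign Red
Campaign Red wins overall and in every device group — no reversal.

No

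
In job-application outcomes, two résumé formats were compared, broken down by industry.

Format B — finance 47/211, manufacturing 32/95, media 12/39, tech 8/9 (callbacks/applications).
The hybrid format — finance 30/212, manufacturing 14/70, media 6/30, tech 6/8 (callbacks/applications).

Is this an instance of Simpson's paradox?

No

Finance: Format B 47/211 = 22.3%, the hybrid format 30/212 = 14.2% → Format B
Manufacturing: Format B 32/95 = 33.7%, the hybrid format 14/70 = 20.0% → Format B
Media: Format B 12/39 = 30.8%, the hybrid format 6/30 = 20.0% → Format B
Tech: Format B 8/9 = 88.9%, the hybrid format 6/8 = 75.0% → Format B
Overall: Format B 99/354 = 28.0%, the hybrid format 56/320 = 17.5% → Format B
Format B wins overall and in every industry group — no reversal.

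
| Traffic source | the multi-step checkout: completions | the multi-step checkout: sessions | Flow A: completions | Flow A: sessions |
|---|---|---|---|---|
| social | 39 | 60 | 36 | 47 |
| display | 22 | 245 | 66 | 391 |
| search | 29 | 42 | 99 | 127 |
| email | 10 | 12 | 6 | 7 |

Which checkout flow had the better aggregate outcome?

Social: the multi-step checkout 39/60 = 65.0%, Flow A 36/47 = 76.6% → Flow A
Display: the multi-step checkout 22/245 = 9.0%, Flow A 66/391 = 16.9% → Flow A
Search: the multi-step checkout 29/42 = 69.0%, Flow A 99/127 = 78.0% → Flow A
Email: the multi-step checkout 10/12 = 83.3%, Flow A 6/7 = 85.7% → Flow A
Overall: the multi-step checkout 100/359 = 27.9%, Flow A 207/572 = 36.2% → Flow A

Flow A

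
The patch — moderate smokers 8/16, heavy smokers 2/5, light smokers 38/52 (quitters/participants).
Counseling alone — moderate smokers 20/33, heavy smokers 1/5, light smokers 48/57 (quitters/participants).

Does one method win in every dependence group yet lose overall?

Moderate smokers: the patch 8/16 = 50.0%, counseling alone 20/33 = 60.6% → counseling alone
Heavy smokers: the patch 2/5 = 40.0%, counseling alone 1/5 = 20.0% → the patch
Light smokers: the patch 38/52 = 73.1%, counseling alone 48/57 = 84.2% → counseling alone
Overall: the patch 48/73 = 65.8%, counseling alone 69/95 = 72.6% → counseling alone
Neither sweeps: the patch wins 1 of 3 groups, counseling alone wins 2. Counseling alone wins overall but not every group — no Simpson reversal.

No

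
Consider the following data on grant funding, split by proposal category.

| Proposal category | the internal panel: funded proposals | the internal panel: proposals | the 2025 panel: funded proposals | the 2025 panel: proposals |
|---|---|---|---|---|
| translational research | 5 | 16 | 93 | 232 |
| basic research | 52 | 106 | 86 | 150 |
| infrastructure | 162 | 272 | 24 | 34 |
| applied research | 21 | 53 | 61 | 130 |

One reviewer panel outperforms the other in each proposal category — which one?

the 2025 panel

Translational research: the internal panel 5/16 = 31.2%, the 2025 panel 93/232 = 40.1% → the 2025 panel
Basic research: the internal panel 52/106 = 49.1%, the 2025 panel 86/150 = 57.3% → the 2025 panel
Infrastructure: the internal panel 162/272 = 59.6%, the 2025 panel 24/34 = 70.6% → the 2025 panel
Applied research: the internal panel 21/53 = 39.6%, the 2025 panel 61/130 = 46.9% → the 2025 panel
The 2025 panel has the higher rate in all 4 groups.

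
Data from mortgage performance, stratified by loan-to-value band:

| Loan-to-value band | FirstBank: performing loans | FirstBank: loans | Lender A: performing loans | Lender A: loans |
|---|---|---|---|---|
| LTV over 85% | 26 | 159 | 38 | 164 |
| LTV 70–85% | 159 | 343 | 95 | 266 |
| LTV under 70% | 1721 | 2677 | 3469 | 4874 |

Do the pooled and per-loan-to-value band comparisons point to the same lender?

No

LTV over 85%: FirstBank 26/159 = 16.4%, Lender A 38/164 = 23.2% → Lender A
LTV 70–85%: FirstBank 159/343 = 46.4%, Lender A 95/266 = 35.7% → FirstBank
LTV under 70%: FirstBank 1721/2677 = 64.3%, Lender A 3469/4874 = 71.2% → Lender A
Overall: FirstBank 1906/3179 = 60.0%, Lender A 3602/5304 = 67.9% → Lender A
Neither sweeps: FirstBank wins 1 of 3 groups, Lender A wins 2. Lender A wins overall but not every group — no Simpson reversal.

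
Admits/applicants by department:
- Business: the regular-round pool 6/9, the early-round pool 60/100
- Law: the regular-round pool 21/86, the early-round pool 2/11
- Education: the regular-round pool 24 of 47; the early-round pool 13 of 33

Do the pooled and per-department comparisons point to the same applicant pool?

No

Business: the regular-round pool 6/9 = 66.7%, the early-round pool 60/100 = 60.0% → the regular-round pool
Law: the regular-round pool 21/86 = 24.4%, the early-round pool 2/11 = 18.2% → the regular-round pool
Education: the regular-round pool 24/47 = 51.1%, the early-round pool 13/33 = 39.4% → the regular-round pool
Overall: the regular-round pool 51/142 = 35.9%, the early-round pool 75/144 = 52.1% → the early-round pool
The regular-round pool wins each department group but the early-round pool wins overall — the comparison reverses. The regular-round pool's applicants skew toward Law, which has a lower base rate.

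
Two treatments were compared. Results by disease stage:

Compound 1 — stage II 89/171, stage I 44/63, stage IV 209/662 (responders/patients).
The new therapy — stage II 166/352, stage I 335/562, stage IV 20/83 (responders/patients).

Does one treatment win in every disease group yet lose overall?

Yes

Stage II: Compound 1 89/171 = 52.0%, the new therapy 166/352 = 47.2% → Compound 1
Stage I: Compound 1 44/63 = 69.8%, the new therapy 335/562 = 59.6% → Compound 1
Stage IV: Compound 1 209/662 = 31.6%, the new therapy 20/83 = 24.1% → Compound 1
Overall: Compound 1 342/896 = 38.2%, the new therapy 521/997 = 52.3% → the new therapy
Compound 1 wins each disease group but the new therapy wins overall — the comparison reverses. Compound 1's patients skew toward stage IV, which has a lower base rate.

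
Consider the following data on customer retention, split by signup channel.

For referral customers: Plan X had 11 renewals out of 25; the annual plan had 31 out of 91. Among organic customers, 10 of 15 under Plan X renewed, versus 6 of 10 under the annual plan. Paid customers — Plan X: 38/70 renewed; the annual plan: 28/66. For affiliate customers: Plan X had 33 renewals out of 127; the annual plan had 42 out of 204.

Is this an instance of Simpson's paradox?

No

Referral: Plan X 11/25 = 44.0%, the annual plan 31/91 = 34.1% → Plan X
Organic: Plan X 10/15 = 66.7%, the annual plan 6/10 = 60.0% → Plan X
Paid: Plan X 38/70 = 54.3%, the annual plan 28/66 = 42.4% → Plan X
Affiliate: Plan X 33/127 = 26.0%, the annual plan 42/204 = 20.6% → Plan X
Overall: Plan X 92/237 = 38.8%, the annual plan 107/371 = 28.8% → Plan X
Plan X wins overall and in every signup group — no reversal.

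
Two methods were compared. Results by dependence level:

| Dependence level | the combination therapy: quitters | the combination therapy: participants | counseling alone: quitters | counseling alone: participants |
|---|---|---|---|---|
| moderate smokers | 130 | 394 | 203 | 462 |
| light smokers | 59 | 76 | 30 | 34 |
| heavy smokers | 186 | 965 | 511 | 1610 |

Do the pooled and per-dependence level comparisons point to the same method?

Yes

Moderate smokers: the combination therapy 130/394 = 33.0%, counseling alone 203/462 = 43.9% → counseling alone
Light smokers: the combination therapy 59/76 = 77.6%, counseling alone 30/34 = 88.2% → counseling alone
Heavy smokers: the combination therapy 186/965 = 19.3%, counseling alone 511/1610 = 31.7% → counseling alone
Overall: the combination therapy 375/1435 = 26.1%, counseling alone 744/2106 = 35.3% → counseling alone
Counseling alone wins overall and in every dependence group — no reversal.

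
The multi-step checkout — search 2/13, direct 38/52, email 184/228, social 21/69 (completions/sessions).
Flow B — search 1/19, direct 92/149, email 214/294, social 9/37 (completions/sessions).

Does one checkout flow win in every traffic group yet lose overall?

Search: the multi-step checkout 2/13 = 15.4%, Flow B 1/19 = 5.3% → the multi-step checkout
Direct: the multi-step checkout 38/52 = 73.1%, Flow B 92/149 = 61.7% → the multi-step checkout
Email: the multi-step checkout 184/228 = 80.7%, Flow B 214/294 = 72.8% → the multi-step checkout
Social: the multi-step checkout 21/69 = 30.4%, Flow B 9/37 = 24.3% → the multi-step checkout
Overall: the multi-step checkout 245/362 = 67.7%, Flow B 316/499 = 63.3% → the multi-step checkout
The multi-step checkout wins overall and in every traffic group — no reversal.

No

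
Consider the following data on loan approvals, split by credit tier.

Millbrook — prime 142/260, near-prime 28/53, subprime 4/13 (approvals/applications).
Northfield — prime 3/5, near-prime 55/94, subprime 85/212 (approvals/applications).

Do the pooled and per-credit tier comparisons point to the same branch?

Prime: Millbrook 142/260 = 54.6%, Northfield 3/5 = 60.0% → Northfield
Near-prime: Millbrook 28/53 = 52.8%, Northfield 55/94 = 58.5% → Northfield
Subprime: Millbrook 4/13 = 30.8%, Northfield 85/212 = 40.1% → Northfield
Overall: Millbrook 174/326 = 53.4%, Northfield 143/311 = 46.0% → Millbrook
Northfield wins each credit group but Millbrook wins overall — the comparison reverses. Northfield's applications skew toward subprime, which has a lower base rate.

No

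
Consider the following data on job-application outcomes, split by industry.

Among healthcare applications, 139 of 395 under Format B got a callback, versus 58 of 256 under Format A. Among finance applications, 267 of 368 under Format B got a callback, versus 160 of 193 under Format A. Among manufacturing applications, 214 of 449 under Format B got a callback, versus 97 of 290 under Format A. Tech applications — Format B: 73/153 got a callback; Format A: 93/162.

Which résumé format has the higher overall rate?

Format B

Healthcare: Format B 139/395 = 35.2%, Format A 58/256 = 22.7% → Format B
Finance: Format B 267/368 = 72.6%, Format A 160/193 = 82.9% → Format A
Manufacturing: Format B 214/449 = 47.7%, Format A 97/290 = 33.4% → Format B
Tech: Format B 73/153 = 47.7%, Format A 93/162 = 57.4% → Format A
Overall: Format B 693/1365 = 50.8%, Format A 408/901 = 45.3% → Format B
(Neither sweeps every industry group, but Format B has the higher pooled rate.)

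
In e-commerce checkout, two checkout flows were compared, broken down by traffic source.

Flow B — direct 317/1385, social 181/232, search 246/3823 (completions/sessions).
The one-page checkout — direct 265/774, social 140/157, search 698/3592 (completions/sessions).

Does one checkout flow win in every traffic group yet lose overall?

No

Direct: Flow B 317/1385 = 22.9%, the one-page checkout 265/774 = 34.2% → the one-page checkout
Social: Flow B 181/232 = 78.0%, the one-page checkout 140/157 = 89.2% → the one-page checkout
Search: Flow B 246/3823 = 6.4%, the one-page checkout 698/3592 = 19.4% → the one-page checkout
Overall: Flow B 744/5440 = 13.7%, the one-page checkout 1103/4523 = 24.4% → the one-page checkout
The one-page checkout wins overall and in every traffic group — no reversal.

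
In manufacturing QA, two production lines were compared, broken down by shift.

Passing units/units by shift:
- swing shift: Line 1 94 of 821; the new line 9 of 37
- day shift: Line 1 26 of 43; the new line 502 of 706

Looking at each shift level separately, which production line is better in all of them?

Swing shift: Line 1 94/821 = 11.4%, the new line 9/37 = 24.3% → the new line
Day shift: Line 1 26/43 = 60.5%, the new line 502/706 = 71.1% → the new line
The new line has the higher rate in both groups.

the new line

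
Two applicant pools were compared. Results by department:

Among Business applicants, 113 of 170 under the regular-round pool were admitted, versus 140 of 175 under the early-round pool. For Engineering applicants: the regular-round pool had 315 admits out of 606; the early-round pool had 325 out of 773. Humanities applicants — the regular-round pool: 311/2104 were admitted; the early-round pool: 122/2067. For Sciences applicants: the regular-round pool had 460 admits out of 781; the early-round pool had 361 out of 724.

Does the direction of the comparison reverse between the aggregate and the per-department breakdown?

Business: the regular-round pool 113/170 = 66.5%, the early-round pool 140/175 = 80.0% → the early-round pool
Engineering: the regular-round pool 315/606 = 52.0%, the early-round pool 325/773 = 42.0% → the regular-round pool
Humanities: the regular-round pool 311/2104 = 14.8%, the early-round pool 122/2067 = 5.9% → the regular-round pool
Sciences: the regular-round pool 460/781 = 58.9%, the early-round pool 361/724 = 49.9% → the regular-round pool
Overall: the regular-round pool 1199/3661 = 32.8%, the early-round pool 948/3739 = 25.4% → the regular-round pool
Neither sweeps: the regular-round pool wins 3 of 4 groups, the early-round pool wins 1. The regular-round pool wins overall but not every group — no Simpson reversal.

No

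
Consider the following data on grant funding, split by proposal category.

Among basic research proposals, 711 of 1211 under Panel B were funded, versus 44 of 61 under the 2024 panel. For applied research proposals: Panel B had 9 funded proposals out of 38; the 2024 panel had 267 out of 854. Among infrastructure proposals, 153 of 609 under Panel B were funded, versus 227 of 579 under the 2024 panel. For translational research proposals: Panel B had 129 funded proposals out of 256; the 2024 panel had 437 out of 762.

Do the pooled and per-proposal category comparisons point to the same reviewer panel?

No

Basic research: Panel B 711/1211 = 58.7%, the 2024 panel 44/61 = 72.1% → the 2024 panel
Applied research: Panel B 9/38 = 23.7%, the 2024 panel 267/854 = 31.3% → the 2024 panel
Infrastructure: Panel B 153/609 = 25.1%, the 2024 panel 227/579 = 39.2% → the 2024 panel
Translational research: Panel B 129/256 = 50.4%, the 2024 panel 437/762 = 57.3% → the 2024 panel
Overall: Panel B 1002/2114 = 47.4%, the 2024 panel 975/2256 = 43.2% → Panel B
The 2024 panel wins each proposal group but Panel B wins overall — the comparison reverses. The 2024 panel's proposals skew toward applied research, which has a lower base rate.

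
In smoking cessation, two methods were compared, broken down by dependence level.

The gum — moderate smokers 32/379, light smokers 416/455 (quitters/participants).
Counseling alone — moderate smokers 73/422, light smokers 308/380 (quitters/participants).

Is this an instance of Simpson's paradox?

Moderate smokers: the gum 32/379 = 8.4%, counseling alone 73/422 = 17.3% → counseling alone
Light smokers: the gum 416/455 = 91.4%, counseling alone 308/380 = 81.1% → the gum
Overall: the gum 448/834 = 53.7%, counseling alone 381/802 = 47.5% → the gum
Neither sweeps: the gum wins 1 of 2 groups, counseling alone wins 1. The gum wins overall but not every group — no Simpson reversal.

No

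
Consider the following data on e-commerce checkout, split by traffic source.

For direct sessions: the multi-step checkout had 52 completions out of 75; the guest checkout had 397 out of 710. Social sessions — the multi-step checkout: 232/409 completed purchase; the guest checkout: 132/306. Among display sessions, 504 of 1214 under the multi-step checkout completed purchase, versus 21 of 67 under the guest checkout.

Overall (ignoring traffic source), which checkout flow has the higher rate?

the guest checkout

Direct: the multi-step checkout 52/75 = 69.3%, the guest checkout 397/710 = 55.9% → the multi-step checkout
Social: the multi-step checkout 232/409 = 56.7%, the guest checkout 132/306 = 43.1% → the multi-step checkout
Display: the multi-step checkout 504/1214 = 41.5%, the guest checkout 21/67 = 31.3% → the multi-step checkout
Overall: the multi-step checkout 788/1698 = 46.4%, the guest checkout 550/1083 = 50.8% → the guest checkout
(The multi-step checkout wins every traffic group but the guest checkout wins overall — the multi-step checkout's sessions skew toward the low-rate display group.)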